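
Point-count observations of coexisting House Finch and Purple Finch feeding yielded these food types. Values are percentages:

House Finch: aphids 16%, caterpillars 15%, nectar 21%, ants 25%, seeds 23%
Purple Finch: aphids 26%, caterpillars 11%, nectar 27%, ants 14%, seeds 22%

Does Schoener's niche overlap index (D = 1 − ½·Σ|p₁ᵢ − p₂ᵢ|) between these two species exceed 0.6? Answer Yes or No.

Convert percentages to proportions (divide by 100).
Σ|p₁ᵢ − p₂ᵢ| = 0.10 + 0.04 + 0.06 + 0.11 + 0.01 = 0.32
D = 1 − ½ × 0.32 = 1 − 0.160 = 0.8400
D = 0.8400 > 0.6 → Yes.

Yes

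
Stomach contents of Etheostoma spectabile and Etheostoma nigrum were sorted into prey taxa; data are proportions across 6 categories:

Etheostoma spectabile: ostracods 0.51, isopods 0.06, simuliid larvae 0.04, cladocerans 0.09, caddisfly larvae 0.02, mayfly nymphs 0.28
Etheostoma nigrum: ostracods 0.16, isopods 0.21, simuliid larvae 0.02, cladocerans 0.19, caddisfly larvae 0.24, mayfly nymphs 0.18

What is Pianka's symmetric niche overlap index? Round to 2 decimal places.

Σ p₁ᵢp₂ᵢ = 0.0816 + 0.0126 + 0.0008 + 0.0171 + 0.0048 + 0.0504 = 0.1673
Σp_1ᵢ² = 0.51² + 0.06² + 0.04² + 0.09² + 0.02² + 0.28² = 0.2601 + 0.0036 + 0.0016 + 0.0081 + 0.0004 + 0.0784 = 0.3522
Σp_2ᵢ² = 0.16² + 0.21² + 0.02² + 0.19² + 0.24² + 0.18² = 0.0256 + 0.0441 + 0.0004 + 0.0361 + 0.0576 + 0.0324 = 0.1962
O = 0.1673 / √(0.3522 × 0.1962) = 0.1673 / 0.26287 = 0.6364

0.64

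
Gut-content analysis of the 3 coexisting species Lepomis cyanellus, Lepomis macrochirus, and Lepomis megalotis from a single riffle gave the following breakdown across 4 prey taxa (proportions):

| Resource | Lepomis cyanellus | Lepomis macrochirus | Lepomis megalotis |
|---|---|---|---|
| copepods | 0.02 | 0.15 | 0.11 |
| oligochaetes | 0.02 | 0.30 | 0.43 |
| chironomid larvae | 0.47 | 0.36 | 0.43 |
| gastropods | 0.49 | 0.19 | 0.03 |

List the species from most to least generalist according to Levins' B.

Lepomis macrochirus > Lepomis megalotis > Lepomis cyanellus

Σp_cyanᵢ² = 0.02² + 0.02² + 0.47² + 0.49² = 0.0004 + 0.0004 + 0.2209 + 0.2401 = 0.4618
B_cyan = 1 / 0.4618 = 2.1654
Σp_macrᵢ² = 0.15² + 0.30² + 0.36² + 0.19² = 0.0225 + 0.0900 + 0.1296 + 0.0361 = 0.2782
B_macr = 1 / 0.2782 = 3.5945
Σp_megaᵢ² = 0.11² + 0.43² + 0.43² + 0.03² = 0.0121 + 0.1849 + 0.1849 + 0.0009 = 0.3828
B_mega = 1 / 0.3828 = 2.6123
Ranking by B (broadest → narrowest): Lepomis macrochirus (3.59) > Lepomis megalotis (2.61) > Lepomis cyanellus (2.17)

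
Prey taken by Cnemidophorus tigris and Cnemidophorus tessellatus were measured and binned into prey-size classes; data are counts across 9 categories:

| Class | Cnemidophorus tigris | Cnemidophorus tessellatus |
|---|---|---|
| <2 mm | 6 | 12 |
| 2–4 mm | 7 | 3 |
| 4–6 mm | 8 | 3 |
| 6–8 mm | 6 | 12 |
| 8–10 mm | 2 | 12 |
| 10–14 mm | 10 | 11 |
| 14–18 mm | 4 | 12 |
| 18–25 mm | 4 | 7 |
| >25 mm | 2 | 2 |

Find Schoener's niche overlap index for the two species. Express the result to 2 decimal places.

Proportions for Cnemidophorus tigris (n=49): 6/49=0.1224, 7/49=0.1429, 8/49=0.1633, 6/49=0.1224, 2/49=0.0408, 10/49=0.2041, 4/49=0.0816, 4/49=0.0816, 2/49=0.0408
Proportions for Cnemidophorus tessellatus (n=74): 12/74=0.1622, 3/74=0.0405, 3/74=0.0405, 12/74=0.1622, 12/74=0.1622, 11/74=0.1486, 12/74=0.1622, 7/74=0.0946, 2/74=0.0270
Σ|p₁ᵢ − p₂ᵢ| = 0.0398 + 0.1024 + 0.1228 + 0.0398 + 0.1214 + 0.0555 + 0.0806 + 0.0130 + 0.0138 = 0.5891
D = 1 − ½ × 0.5891 = 1 − 0.29455 = 0.70545

0.71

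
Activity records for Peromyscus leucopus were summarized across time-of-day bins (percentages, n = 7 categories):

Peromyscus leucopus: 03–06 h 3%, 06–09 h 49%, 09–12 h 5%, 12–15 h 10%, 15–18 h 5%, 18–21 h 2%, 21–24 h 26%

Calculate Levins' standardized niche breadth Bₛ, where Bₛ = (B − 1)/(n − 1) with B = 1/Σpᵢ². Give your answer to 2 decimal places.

Convert percentages to proportions (divide by 100).
Σpᵢ² = 0.03² + 0.49² + 0.05² + 0.10² + 0.05² + 0.02² + 0.26² = 0.0009 + 0.2401 + 0.0025 + 0.0100 + 0.0025 + 0.0004 + 0.0676 = 0.3240
B = 1 / 0.3240 = 3.0864
Bₛ = (B − 1)/(n − 1) = (3.0864 − 1)/(7 − 1) = 2.0864/6 = 0.3477

0.35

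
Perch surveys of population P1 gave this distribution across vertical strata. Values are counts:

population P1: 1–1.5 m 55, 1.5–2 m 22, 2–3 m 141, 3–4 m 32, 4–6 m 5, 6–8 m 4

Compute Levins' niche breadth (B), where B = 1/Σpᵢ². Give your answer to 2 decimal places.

2.74

Proportions for population P1 (n=259): 55/259=0.2124, 22/259=0.0849, 141/259=0.5444, 32/259=0.1236, 5/259=0.0193, 4/259=0.0154
Σpᵢ² = 0.2124² + 0.0849² + 0.5444² + 0.1236² + 0.0193² + 0.0154² = 0.045114 + 0.007208 + 0.296371 + 0.015277 + 0.000372 + 0.000237 = 0.364579
B = 1 / 0.364579 = 2.7429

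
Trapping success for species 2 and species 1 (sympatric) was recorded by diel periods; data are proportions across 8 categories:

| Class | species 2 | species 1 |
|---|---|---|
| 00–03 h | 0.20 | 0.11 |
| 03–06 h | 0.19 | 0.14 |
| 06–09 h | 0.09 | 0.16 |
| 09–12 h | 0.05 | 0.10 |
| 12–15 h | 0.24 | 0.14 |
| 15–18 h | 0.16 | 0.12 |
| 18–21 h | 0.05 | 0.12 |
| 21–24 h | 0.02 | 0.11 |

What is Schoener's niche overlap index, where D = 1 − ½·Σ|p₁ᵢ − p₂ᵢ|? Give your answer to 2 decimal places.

0.72

Σ|p₁ᵢ − p₂ᵢ| = 0.09 + 0.05 + 0.07 + 0.05 + 0.10 + 0.04 + 0.07 + 0.09 = 0.56
D = 1 − ½ × 0.56 = 1 − 0.280 = 0.7200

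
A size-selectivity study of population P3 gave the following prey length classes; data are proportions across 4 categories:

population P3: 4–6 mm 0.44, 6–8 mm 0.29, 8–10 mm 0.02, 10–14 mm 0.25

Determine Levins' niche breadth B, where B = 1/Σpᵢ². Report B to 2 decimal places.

Σpᵢ² = 0.44² + 0.29² + 0.02² + 0.25² = 0.1936 + 0.0841 + 0.0004 + 0.0625 = 0.3406
B = 1 / 0.3406 = 2.9360

2.94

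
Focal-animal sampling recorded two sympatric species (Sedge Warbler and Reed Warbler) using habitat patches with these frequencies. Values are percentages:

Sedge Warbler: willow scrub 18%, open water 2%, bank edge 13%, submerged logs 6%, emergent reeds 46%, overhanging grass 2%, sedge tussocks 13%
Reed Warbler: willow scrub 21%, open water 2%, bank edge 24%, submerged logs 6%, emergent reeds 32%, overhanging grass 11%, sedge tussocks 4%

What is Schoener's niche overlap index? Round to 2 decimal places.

0.77

Convert percentages to proportions (divide by 100).
Σ|p₁ᵢ − p₂ᵢ| = 0.03 + 0.00 + 0.11 + 0.00 + 0.14 + 0.09 + 0.09 = 0.46
D = 1 − ½ × 0.46 = 1 − 0.230 = 0.7700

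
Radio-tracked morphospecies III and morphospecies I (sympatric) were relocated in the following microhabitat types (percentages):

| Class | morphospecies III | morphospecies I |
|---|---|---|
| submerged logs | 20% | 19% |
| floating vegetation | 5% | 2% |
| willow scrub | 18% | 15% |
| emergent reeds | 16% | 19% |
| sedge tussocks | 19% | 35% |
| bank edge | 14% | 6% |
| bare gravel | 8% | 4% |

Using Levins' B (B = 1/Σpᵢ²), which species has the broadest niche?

morphospecies III

Convert percentages to proportions (divide by 100).
Σp_IIIᵢ² = 0.20² + 0.05² + 0.18² + 0.16² + 0.19² + 0.14² + 0.08² = 0.0400 + 0.0025 + 0.0324 + 0.0256 + 0.0361 + 0.0196 + 0.0064 = 0.1626
B_III = 1 / 0.1626 = 6.1501
Σp_Iᵢ² = 0.19² + 0.02² + 0.15² + 0.19² + 0.35² + 0.06² + 0.04² = 0.0361 + 0.0004 + 0.0225 + 0.0361 + 0.1225 + 0.0036 + 0.0016 = 0.2228
B_I = 1 / 0.2228 = 4.4883
Highest B → broadest niche (most generalist): morphospecies III (B = 6.15).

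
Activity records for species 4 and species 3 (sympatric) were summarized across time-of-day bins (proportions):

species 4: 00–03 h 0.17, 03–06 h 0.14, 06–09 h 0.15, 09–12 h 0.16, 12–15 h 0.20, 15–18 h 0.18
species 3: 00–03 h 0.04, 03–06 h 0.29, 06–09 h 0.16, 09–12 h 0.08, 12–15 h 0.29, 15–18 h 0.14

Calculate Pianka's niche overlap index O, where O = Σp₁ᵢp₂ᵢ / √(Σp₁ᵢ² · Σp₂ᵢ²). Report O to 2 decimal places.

0.87

Σ p₁ᵢp₂ᵢ = 0.0068 + 0.0406 + 0.0240 + 0.0128 + 0.0580 + 0.0252 = 0.1674
Σp_1ᵢ² = 0.17² + 0.14² + 0.15² + 0.16² + 0.20² + 0.18² = 0.0289 + 0.0196 + 0.0225 + 0.0256 + 0.0400 + 0.0324 = 0.1690
Σp_2ᵢ² = 0.04² + 0.29² + 0.16² + 0.08² + 0.29² + 0.14² = 0.0016 + 0.0841 + 0.0256 + 0.0064 + 0.0841 + 0.0196 = 0.2214
O = 0.1674 / √(0.1690 × 0.2214) = 0.1674 / 0.19343 = 0.8654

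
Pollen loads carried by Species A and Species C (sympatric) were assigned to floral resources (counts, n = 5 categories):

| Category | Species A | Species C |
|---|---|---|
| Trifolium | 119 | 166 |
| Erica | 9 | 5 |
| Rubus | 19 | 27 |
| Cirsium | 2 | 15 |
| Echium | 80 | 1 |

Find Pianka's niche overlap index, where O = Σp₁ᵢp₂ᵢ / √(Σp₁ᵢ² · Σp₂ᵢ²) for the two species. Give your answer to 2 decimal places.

0.83

Proportions for Species A (n=229): 119/229=0.5197, 9/229=0.0393, 19/229=0.0830, 2/229=0.0087, 80/229=0.3493
Proportions for Species C (n=214): 166/214=0.7757, 5/214=0.0234, 27/214=0.1262, 15/214=0.0701, 1/214=0.0047
Σ p₁ᵢp₂ᵢ = 0.403131 + 0.000920 + 0.010475 + 0.000610 + 0.001642 = 0.416778
Σp_1ᵢ² = 0.5197² + 0.0393² + 0.0830² + 0.0087² + 0.3493² = 0.270088 + 0.001544 + 0.006889 + 0.000076 + 0.122010 = 0.400607
Σp_2ᵢ² = 0.7757² + 0.0234² + 0.1262² + 0.0701² + 0.0047² = 0.601710 + 0.000548 + 0.015926 + 0.004914 + 0.000022 = 0.623120
O = 0.416778 / √(0.400607 × 0.623120) = 0.416778 / 0.4996261 = 0.8342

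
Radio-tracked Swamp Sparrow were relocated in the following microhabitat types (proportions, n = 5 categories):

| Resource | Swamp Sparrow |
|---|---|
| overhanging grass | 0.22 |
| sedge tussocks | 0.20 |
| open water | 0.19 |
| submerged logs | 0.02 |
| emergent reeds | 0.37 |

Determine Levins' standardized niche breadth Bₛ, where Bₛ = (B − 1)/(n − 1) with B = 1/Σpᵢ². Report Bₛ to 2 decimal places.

0.70

Σpᵢ² = 0.22² + 0.20² + 0.19² + 0.02² + 0.37² = 0.0484 + 0.0400 + 0.0361 + 0.0004 + 0.1369 = 0.2618
B = 1 / 0.2618 = 3.8197
Bₛ = (B − 1)/(n − 1) = (3.8197 − 1)/(5 − 1) = 2.8197/4 = 0.7049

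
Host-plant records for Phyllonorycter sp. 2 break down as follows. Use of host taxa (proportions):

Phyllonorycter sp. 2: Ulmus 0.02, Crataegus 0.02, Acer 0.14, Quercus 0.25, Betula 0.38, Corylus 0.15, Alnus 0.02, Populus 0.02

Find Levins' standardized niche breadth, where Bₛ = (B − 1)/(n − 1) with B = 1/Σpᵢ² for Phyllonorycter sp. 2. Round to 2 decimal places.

Σpᵢ² = 0.02² + 0.02² + 0.14² + 0.25² + 0.38² + 0.15² + 0.02² + 0.02² = 0.0004 + 0.0004 + 0.0196 + 0.0625 + 0.1444 + 0.0225 + 0.0004 + 0.0004 = 0.2506
B = 1 / 0.2506 = 3.9904
Bₛ = (B − 1)/(n − 1) = (3.9904 − 1)/(8 − 1) = 2.9904/7 = 0.4272

0.43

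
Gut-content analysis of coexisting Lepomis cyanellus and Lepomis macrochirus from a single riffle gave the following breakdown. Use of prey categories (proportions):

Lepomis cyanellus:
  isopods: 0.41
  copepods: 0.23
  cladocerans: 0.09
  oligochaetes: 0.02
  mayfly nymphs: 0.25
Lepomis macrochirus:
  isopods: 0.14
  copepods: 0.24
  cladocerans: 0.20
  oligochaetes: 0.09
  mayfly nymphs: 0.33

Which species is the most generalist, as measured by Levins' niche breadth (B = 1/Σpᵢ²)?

Lepomis macrochirus

Σp_cyanᵢ² = 0.41² + 0.23² + 0.09² + 0.02² + 0.25² = 0.1681 + 0.0529 + 0.0081 + 0.0004 + 0.0625 = 0.2920
B_cyan = 1 / 0.2920 = 3.4247
Σp_macrᵢ² = 0.14² + 0.24² + 0.20² + 0.09² + 0.33² = 0.0196 + 0.0576 + 0.0400 + 0.0081 + 0.1089 = 0.2342
B_macr = 1 / 0.2342 = 4.2699
Highest B → broadest niche (most generalist): Lepomis macrochirus (B = 4.27).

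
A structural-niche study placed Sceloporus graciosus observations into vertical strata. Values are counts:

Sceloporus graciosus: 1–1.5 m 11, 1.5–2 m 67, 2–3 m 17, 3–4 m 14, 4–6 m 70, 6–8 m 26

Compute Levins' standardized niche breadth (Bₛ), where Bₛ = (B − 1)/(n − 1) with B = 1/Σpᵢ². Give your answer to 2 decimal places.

Proportions for Sceloporus graciosus (n=205): 11/205=0.0537, 67/205=0.3268, 17/205=0.0829, 14/205=0.0683, 70/205=0.3415, 26/205=0.1268
Σpᵢ² = 0.0537² + 0.3268² + 0.0829² + 0.0683² + 0.3415² + 0.1268² = 0.002884 + 0.106798 + 0.006872 + 0.004665 + 0.116622 + 0.016078 = 0.253919
B = 1 / 0.253919 = 3.9383
Bₛ = (B − 1)/(n − 1) = (3.9383 − 1)/(6 − 1) = 2.9383/5 = 0.5877

0.59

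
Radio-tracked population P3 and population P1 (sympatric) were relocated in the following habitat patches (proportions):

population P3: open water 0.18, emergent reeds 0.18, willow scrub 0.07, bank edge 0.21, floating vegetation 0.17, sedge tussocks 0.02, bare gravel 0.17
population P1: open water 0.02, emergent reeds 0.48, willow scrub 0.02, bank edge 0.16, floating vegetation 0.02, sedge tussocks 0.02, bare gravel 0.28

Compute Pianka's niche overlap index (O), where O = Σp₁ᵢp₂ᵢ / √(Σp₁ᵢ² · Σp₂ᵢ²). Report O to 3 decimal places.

0.734

Σ p₁ᵢp₂ᵢ = 0.0036 + 0.0864 + 0.0014 + 0.0336 + 0.0034 + 0.0004 + 0.0476 = 0.1764
Σp_1ᵢ² = 0.18² + 0.18² + 0.07² + 0.21² + 0.17² + 0.02² + 0.17² = 0.0324 + 0.0324 + 0.0049 + 0.0441 + 0.0289 + 0.0004 + 0.0289 = 0.1720
Σp_2ᵢ² = 0.02² + 0.48² + 0.02² + 0.16² + 0.02² + 0.02² + 0.28² = 0.0004 + 0.2304 + 0.0004 + 0.0256 + 0.0004 + 0.0004 + 0.0784 = 0.3360
O = 0.1764 / √(0.1720 × 0.3360) = 0.1764 / 0.240400 = 0.73378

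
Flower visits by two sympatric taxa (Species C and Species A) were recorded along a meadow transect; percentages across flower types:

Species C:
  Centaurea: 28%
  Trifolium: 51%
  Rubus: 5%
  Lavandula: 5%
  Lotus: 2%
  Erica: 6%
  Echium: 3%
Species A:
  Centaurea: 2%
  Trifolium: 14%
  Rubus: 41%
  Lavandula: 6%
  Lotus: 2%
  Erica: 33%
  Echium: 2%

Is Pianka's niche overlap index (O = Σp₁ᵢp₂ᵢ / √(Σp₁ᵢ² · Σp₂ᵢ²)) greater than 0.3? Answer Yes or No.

Convert percentages to proportions (divide by 100).
Σ p₁ᵢp₂ᵢ = 0.0056 + 0.0714 + 0.0205 + 0.0030 + 0.0004 + 0.0198 + 0.0006 = 0.1213
Σp_1ᵢ² = 0.28² + 0.51² + 0.05² + 0.05² + 0.02² + 0.06² + 0.03² = 0.0784 + 0.2601 + 0.0025 + 0.0025 + 0.0004 + 0.0036 + 0.0009 = 0.3484
Σp_2ᵢ² = 0.02² + 0.14² + 0.41² + 0.06² + 0.02² + 0.33² + 0.02² = 0.0004 + 0.0196 + 0.1681 + 0.0036 + 0.0004 + 0.1089 + 0.0004 = 0.3014
O = 0.1213 / √(0.3484 × 0.3014) = 0.1213 / 0.32405 = 0.3743
O = 0.3743 > 0.3 → Yes.

Yes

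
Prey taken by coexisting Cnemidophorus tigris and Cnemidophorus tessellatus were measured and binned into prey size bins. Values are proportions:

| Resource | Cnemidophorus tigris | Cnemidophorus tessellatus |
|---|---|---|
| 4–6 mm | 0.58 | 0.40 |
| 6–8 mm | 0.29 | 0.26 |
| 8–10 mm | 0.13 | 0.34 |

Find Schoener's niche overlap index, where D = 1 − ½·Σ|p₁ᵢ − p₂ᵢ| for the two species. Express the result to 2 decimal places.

Σ|p₁ᵢ − p₂ᵢ| = 0.18 + 0.03 + 0.21 = 0.42
D = 1 − ½ × 0.42 = 1 − 0.210 = 0.7900

0.79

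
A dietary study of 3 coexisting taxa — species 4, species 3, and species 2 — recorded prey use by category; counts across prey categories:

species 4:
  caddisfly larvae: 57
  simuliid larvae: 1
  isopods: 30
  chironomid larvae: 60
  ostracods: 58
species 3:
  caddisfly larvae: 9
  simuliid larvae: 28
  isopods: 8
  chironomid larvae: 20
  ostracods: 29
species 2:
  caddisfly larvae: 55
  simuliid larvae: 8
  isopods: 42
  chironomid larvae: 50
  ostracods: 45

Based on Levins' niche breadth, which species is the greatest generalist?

species 2

Proportions for species 4 (n=206): 57/206=0.2767, 1/206=0.0049, 30/206=0.1456, 60/206=0.2913, 58/206=0.2816
Proportions for species 3 (n=94): 9/94=0.0957, 28/94=0.2979, 8/94=0.0851, 20/94=0.2128, 29/94=0.3085
Proportions for species 2 (n=200): 55/200=0.2750, 8/200=0.0400, 42/200=0.2100, 50/200=0.2500, 45/200=0.2250
Σp_4ᵢ² = 0.2767² + 0.0049² + 0.1456² + 0.2913² + 0.2816² = 0.076563 + 0.000024 + 0.021199 + 0.084856 + 0.079299 = 0.261941
B_4 = 1 / 0.261941 = 3.8177
Σp_3ᵢ² = 0.0957² + 0.2979² + 0.0851² + 0.2128² + 0.3085² = 0.009158 + 0.088744 + 0.007242 + 0.045284 + 0.095172 = 0.245600
B_3 = 1 / 0.245600 = 4.0717
Σp_2ᵢ² = 0.2750² + 0.0400² + 0.2100² + 0.2500² + 0.2250² = 0.075625 + 0.001600 + 0.044100 + 0.062500 + 0.050625 = 0.234450
B_2 = 1 / 0.234450 = 4.2653
Highest B → broadest niche (most generalist): species 2 (B = 4.27).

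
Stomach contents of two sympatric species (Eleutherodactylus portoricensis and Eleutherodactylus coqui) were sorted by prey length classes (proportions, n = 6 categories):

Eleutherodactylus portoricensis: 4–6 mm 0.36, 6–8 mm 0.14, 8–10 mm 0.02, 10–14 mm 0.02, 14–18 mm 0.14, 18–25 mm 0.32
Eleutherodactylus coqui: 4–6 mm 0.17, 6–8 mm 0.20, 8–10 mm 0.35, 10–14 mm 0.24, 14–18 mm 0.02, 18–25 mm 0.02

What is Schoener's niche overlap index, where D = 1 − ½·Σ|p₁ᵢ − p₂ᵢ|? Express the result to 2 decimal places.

0.39

Σ|p₁ᵢ − p₂ᵢ| = 0.19 + 0.06 + 0.33 + 0.22 + 0.12 + 0.30 = 1.22
D = 1 − ½ × 1.22 = 1 − 0.610 = 0.3900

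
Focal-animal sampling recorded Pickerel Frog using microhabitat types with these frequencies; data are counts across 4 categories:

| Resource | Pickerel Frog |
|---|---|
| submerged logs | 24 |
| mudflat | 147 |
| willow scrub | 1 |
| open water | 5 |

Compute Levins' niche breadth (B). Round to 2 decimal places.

1.41

Proportions for Pickerel Frog (n=177): 24/177=0.1356, 147/177=0.8305, 1/177=0.0056, 5/177=0.0282
Σpᵢ² = 0.1356² + 0.8305² + 0.0056² + 0.0282² = 0.018387 + 0.689730 + 0.000031 + 0.000795 = 0.708943
B = 1 / 0.708943 = 1.4106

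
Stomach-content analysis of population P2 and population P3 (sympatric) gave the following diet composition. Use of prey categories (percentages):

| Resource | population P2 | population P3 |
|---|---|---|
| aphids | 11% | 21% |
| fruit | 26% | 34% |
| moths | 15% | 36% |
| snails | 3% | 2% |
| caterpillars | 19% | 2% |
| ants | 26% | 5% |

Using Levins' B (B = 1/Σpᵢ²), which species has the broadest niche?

Convert percentages to proportions (divide by 100).
Σp_P2ᵢ² = 0.11² + 0.26² + 0.15² + 0.03² + 0.19² + 0.26² = 0.0121 + 0.0676 + 0.0225 + 0.0009 + 0.0361 + 0.0676 = 0.2068
B_P2 = 1 / 0.2068 = 4.8356
Σp_P3ᵢ² = 0.21² + 0.34² + 0.36² + 0.02² + 0.02² + 0.05² = 0.0441 + 0.1156 + 0.1296 + 0.0004 + 0.0004 + 0.0025 = 0.2926
B_P3 = 1 / 0.2926 = 3.4176
Highest B → broadest niche (most generalist): population P2 (B = 4.84).

population P2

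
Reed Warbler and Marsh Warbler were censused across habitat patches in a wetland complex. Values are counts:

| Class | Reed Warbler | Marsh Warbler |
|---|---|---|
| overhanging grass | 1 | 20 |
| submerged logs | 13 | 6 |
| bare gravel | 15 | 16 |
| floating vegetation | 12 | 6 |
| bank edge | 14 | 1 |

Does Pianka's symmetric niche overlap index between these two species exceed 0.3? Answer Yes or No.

Proportions for Reed Warbler (n=55): 1/55=0.0182, 13/55=0.2364, 15/55=0.2727, 12/55=0.2182, 14/55=0.2545
Proportions for Marsh Warbler (n=49): 20/49=0.4082, 6/49=0.1224, 16/49=0.3265, 6/49=0.1224, 1/49=0.0204
Σ p₁ᵢp₂ᵢ = 0.007429 + 0.028935 + 0.089037 + 0.026708 + 0.005192 = 0.157301
Σp_1ᵢ² = 0.0182² + 0.2364² + 0.2727² + 0.2182² + 0.2545² = 0.000331 + 0.055885 + 0.074365 + 0.047611 + 0.064770 = 0.242962
Σp_2ᵢ² = 0.4082² + 0.1224² + 0.3265² + 0.1224² + 0.0204² = 0.166627 + 0.014982 + 0.106602 + 0.014982 + 0.000416 = 0.303609
O = 0.157301 / √(0.242962 × 0.303609) = 0.157301 / 0.2715980 = 0.5792
O = 0.5792 > 0.3 → Yes.

Yes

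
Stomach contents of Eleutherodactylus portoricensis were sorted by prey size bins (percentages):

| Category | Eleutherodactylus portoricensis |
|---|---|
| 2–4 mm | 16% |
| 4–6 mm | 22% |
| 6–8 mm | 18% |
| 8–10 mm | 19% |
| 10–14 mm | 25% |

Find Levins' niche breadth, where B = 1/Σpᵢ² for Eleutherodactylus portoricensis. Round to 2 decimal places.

Convert percentages to proportions (divide by 100).
Σpᵢ² = 0.16² + 0.22² + 0.18² + 0.19² + 0.25² = 0.0256 + 0.0484 + 0.0324 + 0.0361 + 0.0625 = 0.2050
B = 1 / 0.2050 = 4.8780

4.88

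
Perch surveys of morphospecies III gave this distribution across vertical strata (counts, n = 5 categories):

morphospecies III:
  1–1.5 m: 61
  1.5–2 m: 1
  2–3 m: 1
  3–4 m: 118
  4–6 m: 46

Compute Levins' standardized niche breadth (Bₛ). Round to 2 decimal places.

0.40

Proportions for morphospecies III (n=227): 61/227=0.2687, 1/227=0.0044, 1/227=0.0044, 118/227=0.5198, 46/227=0.2026
Σpᵢ² = 0.2687² + 0.0044² + 0.0044² + 0.5198² + 0.2026² = 0.072200 + 0.000019 + 0.000019 + 0.270192 + 0.041047 = 0.383477
B = 1 / 0.383477 = 2.6077
Bₛ = (B − 1)/(n − 1) = (2.6077 − 1)/(5 − 1) = 1.6077/4 = 0.4019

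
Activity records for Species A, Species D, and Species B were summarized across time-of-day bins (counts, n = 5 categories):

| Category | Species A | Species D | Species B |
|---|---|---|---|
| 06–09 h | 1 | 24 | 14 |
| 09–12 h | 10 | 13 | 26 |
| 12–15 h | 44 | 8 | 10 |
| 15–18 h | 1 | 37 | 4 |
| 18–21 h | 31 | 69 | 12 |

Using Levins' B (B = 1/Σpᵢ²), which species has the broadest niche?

Species B

Proportions for Species A (n=87): 1/87=0.0115, 10/87=0.1149, 44/87=0.5057, 1/87=0.0115, 31/87=0.3563
Proportions for Species D (n=151): 24/151=0.1589, 13/151=0.0861, 8/151=0.0530, 37/151=0.2450, 69/151=0.4570
Proportions for Species B (n=66): 14/66=0.2121, 26/66=0.3939, 10/66=0.1515, 4/66=0.0606, 12/66=0.1818
Σp_Aᵢ² = 0.0115² + 0.1149² + 0.5057² + 0.0115² + 0.3563² = 0.000132 + 0.013202 + 0.255732 + 0.000132 + 0.126950 = 0.396148
B_A = 1 / 0.396148 = 2.5243
Σp_Dᵢ² = 0.1589² + 0.0861² + 0.0530² + 0.2450² + 0.4570² = 0.025249 + 0.007413 + 0.002809 + 0.060025 + 0.208849 = 0.304345
B_D = 1 / 0.304345 = 3.2857
Σp_Bᵢ² = 0.2121² + 0.3939² + 0.1515² + 0.0606² + 0.1818² = 0.044986 + 0.155157 + 0.022952 + 0.003672 + 0.033051 = 0.259818
B_B = 1 / 0.259818 = 3.8488
Highest B → broadest niche (most generalist): Species B (B = 3.85).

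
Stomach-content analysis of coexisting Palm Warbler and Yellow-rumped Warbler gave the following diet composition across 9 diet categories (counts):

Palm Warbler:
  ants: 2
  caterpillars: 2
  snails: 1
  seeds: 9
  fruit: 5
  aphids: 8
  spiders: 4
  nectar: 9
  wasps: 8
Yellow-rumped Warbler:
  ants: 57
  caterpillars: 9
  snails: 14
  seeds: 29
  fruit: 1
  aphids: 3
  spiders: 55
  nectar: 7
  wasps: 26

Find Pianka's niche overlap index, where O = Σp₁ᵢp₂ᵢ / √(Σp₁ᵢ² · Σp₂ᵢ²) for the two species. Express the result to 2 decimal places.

Proportions for Palm Warbler (n=48): 2/48=0.0417, 2/48=0.0417, 1/48=0.0208, 9/48=0.1875, 5/48=0.1042, 8/48=0.1667, 4/48=0.0833, 9/48=0.1875, 8/48=0.1667
Proportions for Yellow-rumped Warbler (n=201): 57/201=0.2836, 9/201=0.0448, 14/201=0.0697, 29/201=0.1443, 1/201=0.0050, 3/201=0.0149, 55/201=0.2736, 7/201=0.0348, 26/201=0.1294
Σ p₁ᵢp₂ᵢ = 0.011826 + 0.001868 + 0.001450 + 0.027056 + 0.000521 + 0.002484 + 0.022791 + 0.006525 + 0.021571 = 0.096092
Σp_1ᵢ² = 0.0417² + 0.0417² + 0.0208² + 0.1875² + 0.1042² + 0.1667² + 0.0833² + 0.1875² + 0.1667² = 0.001739 + 0.001739 + 0.000433 + 0.035156 + 0.010858 + 0.027789 + 0.006939 + 0.035156 + 0.027789 = 0.147598
Σp_2ᵢ² = 0.2836² + 0.0448² + 0.0697² + 0.1443² + 0.0050² + 0.0149² + 0.2736² + 0.0348² + 0.1294² = 0.080429 + 0.002007 + 0.004858 + 0.020822 + 0.000025 + 0.000222 + 0.074857 + 0.001211 + 0.016744 = 0.201175
O = 0.096092 / √(0.147598 × 0.201175) = 0.096092 / 0.1723166 = 0.5576

0.56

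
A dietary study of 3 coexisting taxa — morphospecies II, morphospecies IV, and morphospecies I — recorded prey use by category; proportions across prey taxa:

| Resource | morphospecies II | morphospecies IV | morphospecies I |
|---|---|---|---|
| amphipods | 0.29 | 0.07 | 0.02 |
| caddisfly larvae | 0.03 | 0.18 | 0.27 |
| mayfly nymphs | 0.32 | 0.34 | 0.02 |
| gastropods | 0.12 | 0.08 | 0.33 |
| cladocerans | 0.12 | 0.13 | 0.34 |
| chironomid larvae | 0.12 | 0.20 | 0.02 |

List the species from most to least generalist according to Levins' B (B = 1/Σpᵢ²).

Σp_IIᵢ² = 0.29² + 0.03² + 0.32² + 0.12² + 0.12² + 0.12² = 0.0841 + 0.0009 + 0.1024 + 0.0144 + 0.0144 + 0.0144 = 0.2306
B_II = 1 / 0.2306 = 4.3365
Σp_IVᵢ² = 0.07² + 0.18² + 0.34² + 0.08² + 0.13² + 0.20² = 0.0049 + 0.0324 + 0.1156 + 0.0064 + 0.0169 + 0.0400 = 0.2162
B_IV = 1 / 0.2162 = 4.6253
Σp_Iᵢ² = 0.02² + 0.27² + 0.02² + 0.33² + 0.34² + 0.02² = 0.0004 + 0.0729 + 0.0004 + 0.1089 + 0.1156 + 0.0004 = 0.2986
B_I = 1 / 0.2986 = 3.3490
Ranking by B (broadest → narrowest): morphospecies IV (4.63) > morphospecies II (4.34) > morphospecies I (3.35)

morphospecies IV > morphospecies II > morphospecies I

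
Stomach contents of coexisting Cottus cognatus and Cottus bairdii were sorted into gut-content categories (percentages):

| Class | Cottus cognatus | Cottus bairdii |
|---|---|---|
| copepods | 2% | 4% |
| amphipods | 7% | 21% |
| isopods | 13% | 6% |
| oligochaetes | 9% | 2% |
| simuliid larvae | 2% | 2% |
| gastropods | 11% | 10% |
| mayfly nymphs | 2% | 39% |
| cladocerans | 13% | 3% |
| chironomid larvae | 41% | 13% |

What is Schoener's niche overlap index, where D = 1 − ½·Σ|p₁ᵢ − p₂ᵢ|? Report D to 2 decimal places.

0.47

Convert percentages to proportions (divide by 100).
Σ|p₁ᵢ − p₂ᵢ| = 0.02 + 0.14 + 0.07 + 0.07 + 0.00 + 0.01 + 0.37 + 0.10 + 0.28 = 1.06
D = 1 − ½ × 1.06 = 1 − 0.530 = 0.4700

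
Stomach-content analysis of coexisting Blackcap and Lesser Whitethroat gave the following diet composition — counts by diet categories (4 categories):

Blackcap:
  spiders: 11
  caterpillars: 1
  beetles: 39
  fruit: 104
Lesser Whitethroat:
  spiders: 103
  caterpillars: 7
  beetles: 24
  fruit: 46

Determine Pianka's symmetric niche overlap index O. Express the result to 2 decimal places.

Proportions for Blackcap (n=155): 11/155=0.0710, 1/155=0.0065, 39/155=0.2516, 104/155=0.6710
Proportions for Lesser Whitethroat (n=180): 103/180=0.5722, 7/180=0.0389, 24/180=0.1333, 46/180=0.2556
Σ p₁ᵢp₂ᵢ = 0.040626 + 0.000253 + 0.033538 + 0.171508 = 0.245925
Σp_1ᵢ² = 0.0710² + 0.0065² + 0.2516² + 0.6710² = 0.005041 + 0.000042 + 0.063303 + 0.450241 = 0.518627
Σp_2ᵢ² = 0.5722² + 0.0389² + 0.1333² + 0.2556² = 0.327413 + 0.001513 + 0.017769 + 0.065331 = 0.412026
O = 0.245925 / √(0.518627 × 0.412026) = 0.245925 / 0.4622638 = 0.5320

0.53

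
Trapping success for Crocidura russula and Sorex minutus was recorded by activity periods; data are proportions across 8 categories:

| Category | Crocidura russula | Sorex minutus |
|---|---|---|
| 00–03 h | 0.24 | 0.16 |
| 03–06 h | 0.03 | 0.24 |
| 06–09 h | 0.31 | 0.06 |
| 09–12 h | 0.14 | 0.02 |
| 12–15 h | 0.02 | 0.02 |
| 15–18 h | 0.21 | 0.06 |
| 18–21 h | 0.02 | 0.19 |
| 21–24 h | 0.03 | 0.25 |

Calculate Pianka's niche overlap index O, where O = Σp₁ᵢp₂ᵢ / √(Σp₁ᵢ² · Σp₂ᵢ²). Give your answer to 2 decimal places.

Σ p₁ᵢp₂ᵢ = 0.0384 + 0.0072 + 0.0186 + 0.0028 + 0.0004 + 0.0126 + 0.0038 + 0.0075 = 0.0913
Σp_1ᵢ² = 0.24² + 0.03² + 0.31² + 0.14² + 0.02² + 0.21² + 0.02² + 0.03² = 0.0576 + 0.0009 + 0.0961 + 0.0196 + 0.0004 + 0.0441 + 0.0004 + 0.0009 = 0.2200
Σp_2ᵢ² = 0.16² + 0.24² + 0.06² + 0.02² + 0.02² + 0.06² + 0.19² + 0.25² = 0.0256 + 0.0576 + 0.0036 + 0.0004 + 0.0004 + 0.0036 + 0.0361 + 0.0625 = 0.1898
O = 0.0913 / √(0.2200 × 0.1898) = 0.0913 / 0.20434 = 0.4468

0.45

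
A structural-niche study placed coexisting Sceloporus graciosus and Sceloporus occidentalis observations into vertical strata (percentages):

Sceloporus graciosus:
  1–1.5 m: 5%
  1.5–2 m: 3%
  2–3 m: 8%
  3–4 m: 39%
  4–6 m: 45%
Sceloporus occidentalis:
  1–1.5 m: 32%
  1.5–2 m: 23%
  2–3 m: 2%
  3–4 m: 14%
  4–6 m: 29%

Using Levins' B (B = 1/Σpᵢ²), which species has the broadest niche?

Sceloporus occidentalis

Convert percentages to proportions (divide by 100).
Σp_gracᵢ² = 0.05² + 0.03² + 0.08² + 0.39² + 0.45² = 0.0025 + 0.0009 + 0.0064 + 0.1521 + 0.2025 = 0.3644
B_grac = 1 / 0.3644 = 2.7442
Σp_occiᵢ² = 0.32² + 0.23² + 0.02² + 0.14² + 0.29² = 0.1024 + 0.0529 + 0.0004 + 0.0196 + 0.0841 = 0.2594
B_occi = 1 / 0.2594 = 3.8551
Highest B → broadest niche (most generalist): Sceloporus occidentalis (B = 3.86).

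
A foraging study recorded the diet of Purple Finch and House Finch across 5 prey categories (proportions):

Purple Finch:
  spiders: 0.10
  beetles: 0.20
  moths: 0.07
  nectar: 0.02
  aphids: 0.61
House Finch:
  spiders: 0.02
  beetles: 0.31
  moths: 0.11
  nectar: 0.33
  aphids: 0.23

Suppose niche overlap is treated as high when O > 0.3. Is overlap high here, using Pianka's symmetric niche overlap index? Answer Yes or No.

Yes

Σ p₁ᵢp₂ᵢ = 0.0020 + 0.0620 + 0.0077 + 0.0066 + 0.1403 = 0.2186
Σp_1ᵢ² = 0.10² + 0.20² + 0.07² + 0.02² + 0.61² = 0.0100 + 0.0400 + 0.0049 + 0.0004 + 0.3721 = 0.4274
Σp_2ᵢ² = 0.02² + 0.31² + 0.11² + 0.33² + 0.23² = 0.0004 + 0.0961 + 0.0121 + 0.1089 + 0.0529 = 0.2704
O = 0.2186 / √(0.4274 × 0.2704) = 0.2186 / 0.33995 = 0.6430
O = 0.6430 > 0.3 → Yes.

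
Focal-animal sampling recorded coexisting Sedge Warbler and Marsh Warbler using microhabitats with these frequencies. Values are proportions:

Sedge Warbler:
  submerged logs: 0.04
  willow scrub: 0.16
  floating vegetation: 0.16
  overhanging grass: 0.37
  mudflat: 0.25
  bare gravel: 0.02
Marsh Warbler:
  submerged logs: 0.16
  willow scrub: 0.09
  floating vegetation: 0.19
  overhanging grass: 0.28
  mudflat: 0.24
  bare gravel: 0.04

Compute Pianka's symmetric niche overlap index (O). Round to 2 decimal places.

Σ p₁ᵢp₂ᵢ = 0.0064 + 0.0144 + 0.0304 + 0.1036 + 0.0600 + 0.0008 = 0.2156
Σp_1ᵢ² = 0.04² + 0.16² + 0.16² + 0.37² + 0.25² + 0.02² = 0.0016 + 0.0256 + 0.0256 + 0.1369 + 0.0625 + 0.0004 = 0.2526
Σp_2ᵢ² = 0.16² + 0.09² + 0.19² + 0.28² + 0.24² + 0.04² = 0.0256 + 0.0081 + 0.0361 + 0.0784 + 0.0576 + 0.0016 = 0.2074
O = 0.2156 / √(0.2526 × 0.2074) = 0.2156 / 0.22889 = 0.9419

0.94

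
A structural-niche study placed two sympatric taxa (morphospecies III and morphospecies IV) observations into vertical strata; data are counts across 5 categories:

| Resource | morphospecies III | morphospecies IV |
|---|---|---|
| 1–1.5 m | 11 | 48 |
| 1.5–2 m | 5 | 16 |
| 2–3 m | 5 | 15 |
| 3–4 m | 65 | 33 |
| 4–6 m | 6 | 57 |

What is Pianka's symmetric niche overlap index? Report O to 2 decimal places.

Proportions for morphospecies III (n=92): 11/92=0.1196, 5/92=0.0543, 5/92=0.0543, 65/92=0.7065, 6/92=0.0652
Proportions for morphospecies IV (n=169): 48/169=0.2840, 16/169=0.0947, 15/169=0.0888, 33/169=0.1953, 57/169=0.3373
Σ p₁ᵢp₂ᵢ = 0.033966 + 0.005142 + 0.004822 + 0.137979 + 0.021992 = 0.203901
Σp_1ᵢ² = 0.1196² + 0.0543² + 0.0543² + 0.7065² + 0.0652² = 0.014304 + 0.002948 + 0.002948 + 0.499142 + 0.004251 = 0.523593
Σp_2ᵢ² = 0.2840² + 0.0947² + 0.0888² + 0.1953² + 0.3373² = 0.080656 + 0.008968 + 0.007885 + 0.038142 + 0.113771 = 0.249422
O = 0.203901 / √(0.523593 × 0.249422) = 0.203901 / 0.3613802 = 0.5642

0.56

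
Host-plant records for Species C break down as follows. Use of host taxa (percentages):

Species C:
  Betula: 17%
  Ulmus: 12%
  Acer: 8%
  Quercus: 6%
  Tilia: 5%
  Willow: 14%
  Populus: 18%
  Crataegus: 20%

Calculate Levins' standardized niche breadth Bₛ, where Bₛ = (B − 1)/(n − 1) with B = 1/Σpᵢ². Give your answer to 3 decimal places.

0.824

Convert percentages to proportions (divide by 100).
Σpᵢ² = 0.17² + 0.12² + 0.08² + 0.06² + 0.05² + 0.14² + 0.18² + 0.20² = 0.0289 + 0.0144 + 0.0064 + 0.0036 + 0.0025 + 0.0196 + 0.0324 + 0.0400 = 0.1478
B = 1 / 0.1478 = 6.76590
Bₛ = (B − 1)/(n − 1) = (6.76590 − 1)/(8 − 1) = 5.76590/7 = 0.82370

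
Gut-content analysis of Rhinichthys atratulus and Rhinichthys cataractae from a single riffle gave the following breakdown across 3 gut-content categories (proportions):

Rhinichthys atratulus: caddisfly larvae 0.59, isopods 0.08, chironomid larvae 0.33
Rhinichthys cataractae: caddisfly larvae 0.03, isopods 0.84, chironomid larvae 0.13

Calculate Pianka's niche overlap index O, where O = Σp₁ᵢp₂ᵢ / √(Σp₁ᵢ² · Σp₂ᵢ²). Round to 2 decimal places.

0.22

Σ p₁ᵢp₂ᵢ = 0.0177 + 0.0672 + 0.0429 = 0.1278
Σp_1ᵢ² = 0.59² + 0.08² + 0.33² = 0.3481 + 0.0064 + 0.1089 = 0.4634
Σp_2ᵢ² = 0.03² + 0.84² + 0.13² = 0.0009 + 0.7056 + 0.0169 = 0.7234
O = 0.1278 / √(0.4634 × 0.7234) = 0.1278 / 0.57898 = 0.2207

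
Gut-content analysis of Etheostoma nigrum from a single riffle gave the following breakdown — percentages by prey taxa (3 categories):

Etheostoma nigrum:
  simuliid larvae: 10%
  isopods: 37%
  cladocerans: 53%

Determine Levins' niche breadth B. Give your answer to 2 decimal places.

2.34

Convert percentages to proportions (divide by 100).
Σpᵢ² = 0.10² + 0.37² + 0.53² = 0.0100 + 0.1369 + 0.2809 = 0.4278
B = 1 / 0.4278 = 2.3375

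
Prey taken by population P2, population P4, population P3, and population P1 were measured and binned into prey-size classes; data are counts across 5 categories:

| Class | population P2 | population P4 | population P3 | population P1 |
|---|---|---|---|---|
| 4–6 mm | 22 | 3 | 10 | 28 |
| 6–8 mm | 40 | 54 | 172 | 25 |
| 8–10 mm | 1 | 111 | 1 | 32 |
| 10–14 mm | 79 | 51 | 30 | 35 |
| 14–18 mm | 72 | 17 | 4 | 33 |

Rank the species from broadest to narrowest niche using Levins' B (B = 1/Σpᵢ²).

population P1 > population P2 > population P4 > population P3

Proportions for population P2 (n=214): 22/214=0.1028, 40/214=0.1869, 1/214=0.0047, 79/214=0.3692, 72/214=0.3364
Proportions for population P4 (n=236): 3/236=0.0127, 54/236=0.2288, 111/236=0.4703, 51/236=0.2161, 17/236=0.0720
Proportions for population P3 (n=217): 10/217=0.0461, 172/217=0.7926, 1/217=0.0046, 30/217=0.1382, 4/217=0.0184
Proportions for population P1 (n=153): 28/153=0.1830, 25/153=0.1634, 32/153=0.2092, 35/153=0.2288, 33/153=0.2157
Σp_P2ᵢ² = 0.1028² + 0.1869² + 0.0047² + 0.3692² + 0.3364² = 0.010568 + 0.034932 + 0.000022 + 0.136309 + 0.113165 = 0.294996
B_P2 = 1 / 0.294996 = 3.3899
Σp_P4ᵢ² = 0.0127² + 0.2288² + 0.4703² + 0.2161² + 0.0720² = 0.000161 + 0.052349 + 0.221182 + 0.046699 + 0.005184 = 0.325575
B_P4 = 1 / 0.325575 = 3.0715
Σp_P3ᵢ² = 0.0461² + 0.7926² + 0.0046² + 0.1382² + 0.0184² = 0.002125 + 0.628215 + 0.000021 + 0.019099 + 0.000339 = 0.649799
B_P3 = 1 / 0.649799 = 1.5389
Σp_P1ᵢ² = 0.1830² + 0.1634² + 0.2092² + 0.2288² + 0.2157² = 0.033489 + 0.026700 + 0.043765 + 0.052349 + 0.046526 = 0.202829
B_P1 = 1 / 0.202829 = 4.9303
Ranking by B (broadest → narrowest): population P1 (4.93) > population P2 (3.39) > population P4 (3.07) > population P3 (1.54)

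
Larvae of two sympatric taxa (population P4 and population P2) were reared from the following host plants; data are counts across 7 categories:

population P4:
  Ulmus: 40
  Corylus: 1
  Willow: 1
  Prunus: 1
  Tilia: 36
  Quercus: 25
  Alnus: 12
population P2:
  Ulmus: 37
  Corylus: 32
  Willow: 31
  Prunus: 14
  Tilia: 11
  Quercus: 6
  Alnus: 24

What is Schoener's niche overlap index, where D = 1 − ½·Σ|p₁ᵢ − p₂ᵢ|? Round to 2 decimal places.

0.48

Proportions for population P4 (n=116): 40/116=0.3448, 1/116=0.0086, 1/116=0.0086, 1/116=0.0086, 36/116=0.3103, 25/116=0.2155, 12/116=0.1034
Proportions for population P2 (n=155): 37/155=0.2387, 32/155=0.2065, 31/155=0.2000, 14/155=0.0903, 11/155=0.0710, 6/155=0.0387, 24/155=0.1548
Σ|p₁ᵢ − p₂ᵢ| = 0.1061 + 0.1979 + 0.1914 + 0.0817 + 0.2393 + 0.1768 + 0.0514 = 1.0446
D = 1 − ½ × 1.0446 = 1 − 0.52230 = 0.47770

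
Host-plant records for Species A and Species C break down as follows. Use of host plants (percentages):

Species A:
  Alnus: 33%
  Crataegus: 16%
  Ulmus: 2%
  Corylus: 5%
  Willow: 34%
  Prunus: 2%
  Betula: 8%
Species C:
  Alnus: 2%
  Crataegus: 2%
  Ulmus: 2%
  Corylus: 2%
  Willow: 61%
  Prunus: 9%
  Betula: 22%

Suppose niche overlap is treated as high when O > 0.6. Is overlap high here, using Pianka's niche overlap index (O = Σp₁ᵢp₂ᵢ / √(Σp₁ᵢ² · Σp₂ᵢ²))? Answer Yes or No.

Yes

Convert percentages to proportions (divide by 100).
Σ p₁ᵢp₂ᵢ = 0.0066 + 0.0032 + 0.0004 + 0.0010 + 0.2074 + 0.0018 + 0.0176 = 0.2380
Σp_1ᵢ² = 0.33² + 0.16² + 0.02² + 0.05² + 0.34² + 0.02² + 0.08² = 0.1089 + 0.0256 + 0.0004 + 0.0025 + 0.1156 + 0.0004 + 0.0064 = 0.2598
Σp_2ᵢ² = 0.02² + 0.02² + 0.02² + 0.02² + 0.61² + 0.09² + 0.22² = 0.0004 + 0.0004 + 0.0004 + 0.0004 + 0.3721 + 0.0081 + 0.0484 = 0.4302
O = 0.2380 / √(0.2598 × 0.4302) = 0.2380 / 0.33431 = 0.7119
O = 0.7119 > 0.6 → Yes.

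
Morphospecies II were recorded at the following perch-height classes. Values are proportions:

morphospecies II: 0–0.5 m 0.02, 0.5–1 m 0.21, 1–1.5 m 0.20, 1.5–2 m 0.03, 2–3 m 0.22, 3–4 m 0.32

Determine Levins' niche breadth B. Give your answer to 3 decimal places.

4.234

Σpᵢ² = 0.02² + 0.21² + 0.20² + 0.03² + 0.22² + 0.32² = 0.0004 + 0.0441 + 0.0400 + 0.0009 + 0.0484 + 0.1024 = 0.2362
B = 1 / 0.2362 = 4.23370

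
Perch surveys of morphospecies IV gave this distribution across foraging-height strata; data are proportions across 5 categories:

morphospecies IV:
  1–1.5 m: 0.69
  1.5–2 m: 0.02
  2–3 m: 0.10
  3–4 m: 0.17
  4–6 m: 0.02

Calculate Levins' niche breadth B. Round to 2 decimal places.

Σpᵢ² = 0.69² + 0.02² + 0.10² + 0.17² + 0.02² = 0.4761 + 0.0004 + 0.0100 + 0.0289 + 0.0004 = 0.5158
B = 1 / 0.5158 = 1.9387

1.94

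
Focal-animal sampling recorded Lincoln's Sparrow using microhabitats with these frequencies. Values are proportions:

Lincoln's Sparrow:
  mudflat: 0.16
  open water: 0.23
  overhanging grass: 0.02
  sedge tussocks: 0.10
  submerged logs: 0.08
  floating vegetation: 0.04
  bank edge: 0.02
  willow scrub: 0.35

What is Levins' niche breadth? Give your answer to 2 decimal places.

4.55

Σpᵢ² = 0.16² + 0.23² + 0.02² + 0.10² + 0.08² + 0.04² + 0.02² + 0.35² = 0.0256 + 0.0529 + 0.0004 + 0.0100 + 0.0064 + 0.0016 + 0.0004 + 0.1225 = 0.2198
B = 1 / 0.2198 = 4.5496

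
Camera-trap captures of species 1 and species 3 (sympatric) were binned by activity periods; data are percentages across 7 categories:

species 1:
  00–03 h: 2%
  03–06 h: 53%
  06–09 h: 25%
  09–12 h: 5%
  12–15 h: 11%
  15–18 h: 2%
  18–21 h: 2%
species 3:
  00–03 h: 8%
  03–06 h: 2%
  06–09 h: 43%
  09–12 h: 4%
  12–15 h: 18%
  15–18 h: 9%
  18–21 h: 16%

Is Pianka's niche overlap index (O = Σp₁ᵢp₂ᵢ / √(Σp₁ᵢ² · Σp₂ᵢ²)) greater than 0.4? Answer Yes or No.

Convert percentages to proportions (divide by 100).
Σ p₁ᵢp₂ᵢ = 0.0016 + 0.0106 + 0.1075 + 0.0020 + 0.0198 + 0.0018 + 0.0032 = 0.1465
Σp_1ᵢ² = 0.02² + 0.53² + 0.25² + 0.05² + 0.11² + 0.02² + 0.02² = 0.0004 + 0.2809 + 0.0625 + 0.0025 + 0.0121 + 0.0004 + 0.0004 = 0.3592
Σp_2ᵢ² = 0.08² + 0.02² + 0.43² + 0.04² + 0.18² + 0.09² + 0.16² = 0.0064 + 0.0004 + 0.1849 + 0.0016 + 0.0324 + 0.0081 + 0.0256 = 0.2594
O = 0.1465 / √(0.3592 × 0.2594) = 0.1465 / 0.30525 = 0.4799
O = 0.4799 > 0.4 → Yes.

Yes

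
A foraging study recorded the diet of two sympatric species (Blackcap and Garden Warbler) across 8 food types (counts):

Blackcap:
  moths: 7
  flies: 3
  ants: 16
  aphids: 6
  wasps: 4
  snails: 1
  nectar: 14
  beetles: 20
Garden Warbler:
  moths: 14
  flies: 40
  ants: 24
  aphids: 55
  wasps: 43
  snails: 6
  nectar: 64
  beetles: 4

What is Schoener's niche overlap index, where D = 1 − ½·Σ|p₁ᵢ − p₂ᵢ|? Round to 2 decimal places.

Proportions for Blackcap (n=71): 7/71=0.0986, 3/71=0.0423, 16/71=0.2254, 6/71=0.0845, 4/71=0.0563, 1/71=0.0141, 14/71=0.1972, 20/71=0.2817
Proportions for Garden Warbler (n=250): 14/250=0.0560, 40/250=0.1600, 24/250=0.0960, 55/250=0.2200, 43/250=0.1720, 6/250=0.0240, 64/250=0.2560, 4/250=0.0160
Σ|p₁ᵢ − p₂ᵢ| = 0.0426 + 0.1177 + 0.1294 + 0.1355 + 0.1157 + 0.0099 + 0.0588 + 0.2657 = 0.8753
D = 1 − ½ × 0.8753 = 1 − 0.43765 = 0.56235

0.56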